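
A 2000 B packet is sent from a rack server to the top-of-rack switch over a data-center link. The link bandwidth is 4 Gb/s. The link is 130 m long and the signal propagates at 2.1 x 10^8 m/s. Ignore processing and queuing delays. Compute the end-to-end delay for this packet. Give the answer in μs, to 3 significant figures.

L = 2000 × 8 = 16000 bits.
Transmission delay = L/R = 16000 / 4000000000 = 4 μs.
Propagation delay = d/s = 130 m / 210000000 m/s = 0.619048 μs.
Total = 4.62 μs.

4.62 μs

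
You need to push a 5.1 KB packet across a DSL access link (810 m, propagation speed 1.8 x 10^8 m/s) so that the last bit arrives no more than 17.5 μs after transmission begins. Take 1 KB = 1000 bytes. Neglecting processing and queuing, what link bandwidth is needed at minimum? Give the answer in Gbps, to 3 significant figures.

3.14 Gbps

L = 40800 bits.
Propagation delay = 810 / 180000000 = 4.5 μs.
Transmission budget = 17.5 − 4.5 = 13 μs.
R ≥ L / t_tx = 40800 bits / 1.3e-05 s = 3.14 Gbps.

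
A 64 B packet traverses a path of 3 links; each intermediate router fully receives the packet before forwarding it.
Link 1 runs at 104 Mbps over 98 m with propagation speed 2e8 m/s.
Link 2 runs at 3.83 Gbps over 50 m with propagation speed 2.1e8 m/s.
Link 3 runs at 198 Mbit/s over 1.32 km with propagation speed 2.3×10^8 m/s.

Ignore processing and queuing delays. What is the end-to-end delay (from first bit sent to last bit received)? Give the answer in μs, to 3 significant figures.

14.1 μs

L = 64 × 8 = 512 bits.
Transmission delays (L/R per hop): 4.92308, 0.133681, 2.58586 μs; sum = 7.64262 μs.
Propagation delays (d/s per hop): 0.49, 0.238095, 5.73913 μs; sum = 6.46723 μs.
End-to-end = 14.1 μs.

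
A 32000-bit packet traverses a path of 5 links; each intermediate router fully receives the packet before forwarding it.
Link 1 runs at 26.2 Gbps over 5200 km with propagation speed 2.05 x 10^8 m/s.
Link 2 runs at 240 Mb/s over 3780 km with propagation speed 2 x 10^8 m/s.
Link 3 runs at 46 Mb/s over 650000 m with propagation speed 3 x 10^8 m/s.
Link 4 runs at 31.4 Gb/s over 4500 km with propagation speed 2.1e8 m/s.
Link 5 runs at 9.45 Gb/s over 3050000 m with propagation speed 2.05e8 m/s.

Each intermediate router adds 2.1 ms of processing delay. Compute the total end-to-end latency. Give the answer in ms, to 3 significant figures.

Transmission delays (L/R per hop): 0.00122137, 0.133333, 0.695652, 0.00101911, 0.00338624 ms; sum = 0.834612 ms.
Propagation delays (d/s per hop): 25.3659, 18.9, 2.16667, 21.4286, 14.878 ms; sum = 82.7391 ms.
Processing at 4 router(s): 4 × 2.1 ms = 8.4 ms.
End-to-end = 92.0 ms.

92.0 ms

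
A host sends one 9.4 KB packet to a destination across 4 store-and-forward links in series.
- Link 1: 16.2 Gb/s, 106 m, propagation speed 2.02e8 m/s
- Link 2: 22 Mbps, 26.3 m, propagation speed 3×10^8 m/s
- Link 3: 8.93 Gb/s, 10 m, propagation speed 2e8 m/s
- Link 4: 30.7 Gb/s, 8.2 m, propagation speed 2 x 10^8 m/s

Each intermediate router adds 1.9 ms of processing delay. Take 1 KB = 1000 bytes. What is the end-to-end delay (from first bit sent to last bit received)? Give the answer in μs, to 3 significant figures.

L = 75200 bits.
Transmission delays (L/R per hop): 4.64198, 3418.18, 8.42105, 2.44951 μs; sum = 3433.69 μs.
Propagation delays (d/s per hop): 0.524752, 0.0876667, 0.05, 0.041 μs; sum = 0.703419 μs.
Processing at 3 router(s): 3 × 1.9 ms = 5700 μs.
End-to-end = 9130 μs.

9130 μs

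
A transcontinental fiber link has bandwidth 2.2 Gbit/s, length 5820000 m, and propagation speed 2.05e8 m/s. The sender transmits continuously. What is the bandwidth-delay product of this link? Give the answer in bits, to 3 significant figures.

Propagation delay = 5820000 / 2.05e+08 = 0.0283902 s.
BDP = R × t_prop = 2200000000 × 0.0283902 = 62458500 bits.

62500000 bits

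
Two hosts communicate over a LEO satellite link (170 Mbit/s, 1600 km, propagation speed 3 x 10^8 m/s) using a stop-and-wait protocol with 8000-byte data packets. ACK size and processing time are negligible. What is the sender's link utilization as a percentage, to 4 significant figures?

3.409 %

t_tx = L/R = 64000/170000000 = 0.000376471 s.
t_prop = 1600000/300000000 = 0.00533333 s; RTT = 0.0106667 s.
Cycle = t_tx + RTT = 0.0110431 s.
Utilization = t_tx / cycle = 0.000376471/0.0110431 = 3.409 %.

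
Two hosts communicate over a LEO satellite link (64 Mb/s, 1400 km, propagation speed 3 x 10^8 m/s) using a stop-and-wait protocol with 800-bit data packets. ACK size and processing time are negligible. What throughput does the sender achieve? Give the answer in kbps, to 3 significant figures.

t_tx = L/R = 800/64000000 = 1.25e-05 s.
t_prop = 1400000/300000000 = 0.00466667 s; RTT = 0.00933333 s.
Cycle = t_tx + RTT = 0.00934583 s.
Throughput = L / cycle = 800 / 0.00934583 = 85.6 kbps.

85.6 kbps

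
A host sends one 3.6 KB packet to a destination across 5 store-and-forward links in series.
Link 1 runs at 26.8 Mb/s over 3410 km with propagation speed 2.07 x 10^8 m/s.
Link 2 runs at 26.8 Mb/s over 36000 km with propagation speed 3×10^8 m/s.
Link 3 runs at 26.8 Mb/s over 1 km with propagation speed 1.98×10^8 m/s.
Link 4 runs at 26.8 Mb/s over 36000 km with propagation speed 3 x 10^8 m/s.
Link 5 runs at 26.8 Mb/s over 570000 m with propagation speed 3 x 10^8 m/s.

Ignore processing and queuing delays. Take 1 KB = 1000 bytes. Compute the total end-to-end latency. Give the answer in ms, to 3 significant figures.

264 ms

L = 28800 bits.
Transmission delay per hop = L/R = 28800/26800000 = 1.07463 ms; 5 hops → 5.37313 ms.
Propagation delays (d/s per hop): 16.4734, 120, 0.00505051, 120, 1.9 ms; sum = 258.378 ms.
End-to-end = 264 ms.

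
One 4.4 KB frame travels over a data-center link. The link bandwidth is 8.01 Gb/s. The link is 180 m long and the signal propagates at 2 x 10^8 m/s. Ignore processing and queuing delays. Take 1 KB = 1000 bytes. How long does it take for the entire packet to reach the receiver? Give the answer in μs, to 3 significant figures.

5.29 μs

L = 35200 bits.
Transmission delay = L/R = 35200 / 8010000000 = 4.39451 μs.
Propagation delay = d/s = 180 m / 200000000 m/s = 0.9 μs.
Total = 5.29 μs.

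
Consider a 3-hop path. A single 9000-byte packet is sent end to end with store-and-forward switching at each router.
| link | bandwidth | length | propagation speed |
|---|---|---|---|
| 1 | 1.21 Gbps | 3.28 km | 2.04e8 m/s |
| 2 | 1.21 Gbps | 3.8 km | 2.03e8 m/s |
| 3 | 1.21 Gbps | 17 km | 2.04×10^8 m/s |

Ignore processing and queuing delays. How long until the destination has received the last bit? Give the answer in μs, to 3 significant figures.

L = 9000 × 8 = 72000 bits.
Transmission delay per hop = L/R = 72000/1210000000 = 59.5041 μs; 3 hops → 178.512 μs.
Propagation delays (d/s per hop): 16.0784, 18.7192, 83.3333 μs; sum = 118.131 μs.
End-to-end = 297 μs.

297 μs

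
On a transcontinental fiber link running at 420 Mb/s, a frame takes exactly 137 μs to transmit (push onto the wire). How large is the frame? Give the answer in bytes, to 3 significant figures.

L = R × t_tx = 420000000 b/s × 0.000137 s = 57540 bits.
In bytes: 57540 / 8 = 7190 bytes.

7190 bytes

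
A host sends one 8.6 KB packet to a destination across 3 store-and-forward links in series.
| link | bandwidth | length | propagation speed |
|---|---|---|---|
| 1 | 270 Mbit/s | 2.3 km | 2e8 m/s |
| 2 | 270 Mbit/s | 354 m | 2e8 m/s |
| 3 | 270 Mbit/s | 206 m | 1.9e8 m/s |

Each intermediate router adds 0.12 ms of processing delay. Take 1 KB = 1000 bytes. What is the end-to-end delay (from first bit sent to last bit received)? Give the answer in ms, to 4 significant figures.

1.019 ms

L = 68800 bits.
Transmission delay per hop = L/R = 68800/270000000 = 0.254815 ms; 3 hops → 0.764444 ms.
Propagation delays (d/s per hop): 0.0115, 0.00177, 0.00108421 ms; sum = 0.0143542 ms.
Processing at 2 router(s): 2 × 0.12 ms = 0.24 ms.
End-to-end = 1.019 ms.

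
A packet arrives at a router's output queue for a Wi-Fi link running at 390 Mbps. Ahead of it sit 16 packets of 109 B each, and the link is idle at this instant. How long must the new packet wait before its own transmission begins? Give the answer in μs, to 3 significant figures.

35.8 μs

Each queued packet: L/R = 872/390000000 = 2.2359 μs.
16 queued → 35.7744 μs.
Queuing delay = 35.8 μs.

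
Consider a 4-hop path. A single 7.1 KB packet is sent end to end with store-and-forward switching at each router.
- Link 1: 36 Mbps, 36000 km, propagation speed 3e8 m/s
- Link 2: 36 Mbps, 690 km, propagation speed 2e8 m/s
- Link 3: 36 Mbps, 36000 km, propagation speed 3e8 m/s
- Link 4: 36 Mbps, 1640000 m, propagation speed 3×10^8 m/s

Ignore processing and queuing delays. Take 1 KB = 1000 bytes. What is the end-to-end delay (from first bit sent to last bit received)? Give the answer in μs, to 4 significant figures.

255200 μs

L = 56800 bits.
Transmission delay per hop = L/R = 56800/36000000 = 1577.78 μs; 4 hops → 6311.11 μs.
Propagation delays (d/s per hop): 120000, 3450, 120000, 5466.67 μs; sum = 248917 μs.
End-to-end = 255200 μs.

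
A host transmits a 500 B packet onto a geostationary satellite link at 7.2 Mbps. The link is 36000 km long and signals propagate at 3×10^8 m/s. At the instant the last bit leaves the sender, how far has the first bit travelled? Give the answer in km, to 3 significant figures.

167 km

t_tx = L/R = 4000/7200000 = 0.000555556 s.
Distance = s × t_tx = 300000000 × 0.000555556 = 167 km.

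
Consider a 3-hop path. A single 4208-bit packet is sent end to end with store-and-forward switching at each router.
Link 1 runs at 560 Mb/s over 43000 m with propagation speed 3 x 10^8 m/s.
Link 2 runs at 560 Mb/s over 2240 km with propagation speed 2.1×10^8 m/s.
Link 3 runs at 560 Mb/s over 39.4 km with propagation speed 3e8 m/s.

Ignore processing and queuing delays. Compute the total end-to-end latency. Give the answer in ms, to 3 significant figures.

Transmission delay per hop = L/R = 4208/560000000 = 0.00751429 ms; 3 hops → 0.0225429 ms.
Propagation delays (d/s per hop): 0.143333, 10.6667, 0.131333 ms; sum = 10.9413 ms.
End-to-end = 11.0 ms.

11.0 ms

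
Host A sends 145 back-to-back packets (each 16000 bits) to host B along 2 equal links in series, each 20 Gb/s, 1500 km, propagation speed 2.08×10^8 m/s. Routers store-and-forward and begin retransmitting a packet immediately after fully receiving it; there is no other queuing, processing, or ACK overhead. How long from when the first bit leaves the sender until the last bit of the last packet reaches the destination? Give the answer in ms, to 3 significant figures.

Per-hop transmission t_tx = L/R = 16000/20000000000 = 0.0008 ms.
Per-hop propagation t_prop = 1500000/208000000 = 7.21154 ms.
Pipeline fill: first packet needs 2·t_tx to clear all hops; remaining 144 packets each add one t_tx.
Total = (2+145-1)·t_tx + 2·t_prop = 146·0.0008 + 2·7.21154 = 14.5 ms.

14.5 ms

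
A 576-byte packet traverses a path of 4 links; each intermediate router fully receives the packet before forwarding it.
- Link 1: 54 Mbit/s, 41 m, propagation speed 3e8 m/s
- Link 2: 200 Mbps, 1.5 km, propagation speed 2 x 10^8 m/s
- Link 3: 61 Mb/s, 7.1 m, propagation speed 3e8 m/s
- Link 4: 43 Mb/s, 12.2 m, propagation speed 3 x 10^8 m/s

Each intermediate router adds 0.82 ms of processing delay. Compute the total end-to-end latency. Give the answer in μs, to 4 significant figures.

L = 576 × 8 = 4608 bits.
Transmission delays (L/R per hop): 85.3333, 23.04, 75.541, 107.163 μs; sum = 291.077 μs.
Propagation delays (d/s per hop): 0.136667, 7.5, 0.0236667, 0.0406667 μs; sum = 7.701 μs.
Processing at 3 router(s): 3 × 0.82 ms = 2460 μs.
End-to-end = 2759 μs.

2759 μs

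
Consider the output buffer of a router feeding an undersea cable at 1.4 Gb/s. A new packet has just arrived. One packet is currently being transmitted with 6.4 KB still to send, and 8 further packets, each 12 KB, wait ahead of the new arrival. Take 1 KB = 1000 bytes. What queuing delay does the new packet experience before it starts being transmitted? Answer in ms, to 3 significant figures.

0.585 ms

Each queued packet: L/R = 96000/1400000000 = 0.0685714 ms.
8 queued → 0.548571 ms.
Plus remaining 51200 bits of current packet: 0.0365714 ms.
Queuing delay = 0.585 ms.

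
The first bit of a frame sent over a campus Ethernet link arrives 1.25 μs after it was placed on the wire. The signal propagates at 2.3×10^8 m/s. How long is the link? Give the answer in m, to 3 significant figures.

d = s × t_prop = 2.3e+08 × 1.25e-06 = 288 m.

288 m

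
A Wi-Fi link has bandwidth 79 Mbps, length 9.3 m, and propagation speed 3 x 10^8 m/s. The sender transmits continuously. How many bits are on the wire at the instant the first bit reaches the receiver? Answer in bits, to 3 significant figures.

2.45 bits

Propagation delay = 9.3 / 300000000 = 3.1e-08 s.
BDP = R × t_prop = 79000000 × 3.1e-08 = 2.449 bits.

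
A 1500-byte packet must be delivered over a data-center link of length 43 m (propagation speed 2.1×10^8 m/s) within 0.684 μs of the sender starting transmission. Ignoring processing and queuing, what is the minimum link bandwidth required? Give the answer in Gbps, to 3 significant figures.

25.0 Gbps

L = 12000 bits.
Propagation delay = 43 / 210000000 = 0.204762 μs.
Transmission budget = 0.684 − 0.204762 = 0.479238 μs.
R ≥ L / t_tx = 12000 bits / 4.79238e-07 s = 25.0 Gbps.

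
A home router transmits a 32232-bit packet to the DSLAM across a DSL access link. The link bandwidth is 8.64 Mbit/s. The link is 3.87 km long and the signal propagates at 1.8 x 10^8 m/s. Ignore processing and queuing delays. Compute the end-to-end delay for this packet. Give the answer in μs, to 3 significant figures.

3750 μs

Transmission delay = L/R = 32232 / 8640000 = 3730.56 μs.
Propagation delay = d/s = 3870 m / 180000000 m/s = 21.5 μs.
Total = 3750 μs.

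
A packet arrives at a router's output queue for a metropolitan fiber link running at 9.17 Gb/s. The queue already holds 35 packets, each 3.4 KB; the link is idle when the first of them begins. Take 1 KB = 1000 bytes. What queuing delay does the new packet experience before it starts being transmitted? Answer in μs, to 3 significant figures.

104 μs

Each queued packet: L/R = 27200/9170000000 = 2.96619 μs.
35 queued → 103.817 μs.
Queuing delay = 104 μs.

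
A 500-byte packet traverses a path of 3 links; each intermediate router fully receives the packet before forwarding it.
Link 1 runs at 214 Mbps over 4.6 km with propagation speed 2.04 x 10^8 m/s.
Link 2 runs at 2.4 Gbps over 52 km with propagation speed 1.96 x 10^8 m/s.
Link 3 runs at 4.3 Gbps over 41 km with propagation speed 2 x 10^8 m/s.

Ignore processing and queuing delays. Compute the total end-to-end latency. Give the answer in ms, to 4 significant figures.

L = 500 × 8 = 4000 bits.
Transmission delays (L/R per hop): 0.0186916, 0.00166667, 0.000930233 ms; sum = 0.0212885 ms.
Propagation delays (d/s per hop): 0.022549, 0.265306, 0.205 ms; sum = 0.492855 ms.
End-to-end = 0.5141 ms.

0.5141 ms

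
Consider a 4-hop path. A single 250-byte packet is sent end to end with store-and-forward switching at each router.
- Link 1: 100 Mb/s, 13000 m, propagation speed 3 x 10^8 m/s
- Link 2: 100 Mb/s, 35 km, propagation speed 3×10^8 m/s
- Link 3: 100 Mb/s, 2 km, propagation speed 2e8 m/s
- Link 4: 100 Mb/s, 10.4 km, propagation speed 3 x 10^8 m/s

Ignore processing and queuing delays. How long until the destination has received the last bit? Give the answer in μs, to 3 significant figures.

285 μs

L = 250 × 8 = 2000 bits.
Transmission delay per hop = L/R = 2000/100000000 = 20 μs; 4 hops → 80 μs.
Propagation delays (d/s per hop): 43.3333, 116.667, 10, 34.6667 μs; sum = 204.667 μs.
End-to-end = 285 μs.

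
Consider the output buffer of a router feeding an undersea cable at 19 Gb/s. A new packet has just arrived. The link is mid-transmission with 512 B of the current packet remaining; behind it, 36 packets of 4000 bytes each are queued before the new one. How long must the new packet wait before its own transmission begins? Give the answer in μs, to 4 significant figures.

Each queued packet: L/R = 32000/19000000000 = 1.68421 μs.
36 queued → 60.6316 μs.
Plus remaining 4096 bits of current packet: 0.215579 μs.
Queuing delay = 60.85 μs.

60.85 μs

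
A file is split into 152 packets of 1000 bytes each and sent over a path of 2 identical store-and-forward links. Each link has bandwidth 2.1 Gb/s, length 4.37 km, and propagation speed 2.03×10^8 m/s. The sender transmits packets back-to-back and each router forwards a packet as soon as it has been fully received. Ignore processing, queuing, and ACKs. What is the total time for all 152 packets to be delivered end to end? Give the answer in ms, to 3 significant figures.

Per-hop transmission t_tx = L/R = 8000/2100000000 = 0.00380952 ms.
Per-hop propagation t_prop = 4370/2.03e+08 = 0.0215271 ms.
Pipeline fill: first packet needs 2·t_tx to clear all hops; remaining 151 packets each add one t_tx.
Total = (2+152-1)·t_tx + 2·t_prop = 153·0.00380952 + 2·0.0215271 = 0.626 ms.

0.626 ms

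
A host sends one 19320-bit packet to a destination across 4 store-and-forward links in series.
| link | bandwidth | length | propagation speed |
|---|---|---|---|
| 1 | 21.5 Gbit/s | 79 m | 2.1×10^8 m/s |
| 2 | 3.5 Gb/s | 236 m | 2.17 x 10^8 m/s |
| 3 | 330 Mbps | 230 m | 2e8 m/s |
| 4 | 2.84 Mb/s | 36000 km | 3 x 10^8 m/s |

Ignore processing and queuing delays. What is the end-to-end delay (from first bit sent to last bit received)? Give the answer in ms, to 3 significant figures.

Transmission delays (L/R per hop): 0.000898605, 0.00552, 0.0585455, 6.80282 ms; sum = 6.86778 ms.
Propagation delays (d/s per hop): 0.00037619, 0.00108756, 0.00115, 120 ms; sum = 120.003 ms.
End-to-end = 127 ms.

127 ms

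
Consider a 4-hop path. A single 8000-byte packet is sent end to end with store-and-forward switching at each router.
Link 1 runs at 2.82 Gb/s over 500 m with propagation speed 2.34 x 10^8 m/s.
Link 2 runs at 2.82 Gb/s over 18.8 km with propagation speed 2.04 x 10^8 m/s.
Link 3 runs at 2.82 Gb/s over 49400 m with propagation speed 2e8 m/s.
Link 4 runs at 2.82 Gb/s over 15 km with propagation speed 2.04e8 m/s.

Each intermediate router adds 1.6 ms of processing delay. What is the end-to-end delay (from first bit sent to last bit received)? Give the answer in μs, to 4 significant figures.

L = 8000 × 8 = 64000 bits.
Transmission delay per hop = L/R = 64000/2820000000 = 22.695 μs; 4 hops → 90.7801 μs.
Propagation delays (d/s per hop): 2.13675, 92.1569, 247, 73.5294 μs; sum = 414.823 μs.
Processing at 3 router(s): 3 × 1.6 ms = 4800 μs.
End-to-end = 5306 μs.

5306 μs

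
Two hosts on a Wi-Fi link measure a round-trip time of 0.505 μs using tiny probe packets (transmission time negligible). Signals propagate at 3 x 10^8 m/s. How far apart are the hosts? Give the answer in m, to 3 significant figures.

75.8 m

One-way propagation = RTT/2 = 0.2525 μs.
d = s × t = 300000000 × 2.525e-07 = 75.8 m.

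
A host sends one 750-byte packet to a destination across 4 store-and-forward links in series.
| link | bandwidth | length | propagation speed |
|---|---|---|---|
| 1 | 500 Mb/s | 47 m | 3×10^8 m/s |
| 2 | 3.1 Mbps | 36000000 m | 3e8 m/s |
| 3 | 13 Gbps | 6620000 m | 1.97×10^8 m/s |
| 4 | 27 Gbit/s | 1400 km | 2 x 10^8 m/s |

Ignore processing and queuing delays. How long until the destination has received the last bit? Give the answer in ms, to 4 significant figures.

L = 750 × 8 = 6000 bits.
Transmission delays (L/R per hop): 0.012, 1.93548, 0.000461538, 0.000222222 ms; sum = 1.94817 ms.
Propagation delays (d/s per hop): 0.000156667, 120, 33.6041, 7 ms; sum = 160.604 ms.
End-to-end = 162.6 ms.

162.6 ms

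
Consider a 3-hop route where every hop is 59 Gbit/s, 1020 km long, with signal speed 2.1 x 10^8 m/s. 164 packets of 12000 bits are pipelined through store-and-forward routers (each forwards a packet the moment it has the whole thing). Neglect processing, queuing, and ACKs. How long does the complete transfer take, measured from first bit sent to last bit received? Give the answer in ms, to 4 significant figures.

14.61 ms

Per-hop transmission t_tx = L/R = 12000/59000000000 = 0.00020339 ms.
Per-hop propagation t_prop = 1020000/210000000 = 4.85714 ms.
Pipeline fill: first packet needs 3·t_tx to clear all hops; remaining 163 packets each add one t_tx.
Total = (3+164-1)·t_tx + 3·t_prop = 166·0.00020339 + 3·4.85714 = 14.61 ms.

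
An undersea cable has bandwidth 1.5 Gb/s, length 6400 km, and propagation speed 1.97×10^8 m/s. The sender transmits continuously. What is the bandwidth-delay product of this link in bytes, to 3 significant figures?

6090000 bytes

Propagation delay = 6400000 / 197000000 = 0.0324873 s.
BDP = R × t_prop = 1500000000 × 0.0324873 = 48731000 bits.
In bytes: 48731000/8 = 6090000 bytes.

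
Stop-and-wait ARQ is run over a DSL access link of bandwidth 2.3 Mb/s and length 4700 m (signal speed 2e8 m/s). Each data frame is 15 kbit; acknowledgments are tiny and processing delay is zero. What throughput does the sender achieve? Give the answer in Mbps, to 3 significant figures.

2.28 Mbps

t_tx = L/R = 15000/2300000 = 0.00652174 s.
t_prop = 4700/200000000 = 2.35e-05 s; RTT = 4.7e-05 s.
Cycle = t_tx + RTT = 0.00656874 s.
Throughput = L / cycle = 15000 / 0.00656874 = 2.28 Mbps.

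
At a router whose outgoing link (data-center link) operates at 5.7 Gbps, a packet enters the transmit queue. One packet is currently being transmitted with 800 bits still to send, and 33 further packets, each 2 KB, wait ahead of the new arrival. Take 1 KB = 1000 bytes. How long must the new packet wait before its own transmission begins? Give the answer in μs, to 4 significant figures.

Each queued packet: L/R = 16000/5700000000 = 2.80702 μs.
33 queued → 92.6316 μs.
Plus remaining 800 bits of current packet: 0.140351 μs.
Queuing delay = 92.77 μs.

92.77 μs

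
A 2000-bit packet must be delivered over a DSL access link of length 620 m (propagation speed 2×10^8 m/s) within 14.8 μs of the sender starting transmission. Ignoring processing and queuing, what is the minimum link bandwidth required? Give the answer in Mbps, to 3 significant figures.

171 Mbps

Propagation delay = 620 / 200000000 = 3.1 μs.
Transmission budget = 14.8 − 3.1 = 11.7 μs.
R ≥ L / t_tx = 2000 bits / 1.17e-05 s = 171 Mbps.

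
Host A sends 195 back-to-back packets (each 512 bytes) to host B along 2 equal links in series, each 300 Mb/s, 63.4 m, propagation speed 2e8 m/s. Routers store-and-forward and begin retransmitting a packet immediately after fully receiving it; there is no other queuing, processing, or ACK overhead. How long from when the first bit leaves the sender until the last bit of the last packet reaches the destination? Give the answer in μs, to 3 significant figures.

Per-hop transmission t_tx = L/R = 4096/300000000 = 13.6533 μs.
Per-hop propagation t_prop = 63.4/200000000 = 0.317 μs.
Pipeline fill: first packet needs 2·t_tx to clear all hops; remaining 194 packets each add one t_tx.
Total = (2+195-1)·t_tx + 2·t_prop = 196·13.6533 + 2·0.317 = 2680 μs.

2680 μs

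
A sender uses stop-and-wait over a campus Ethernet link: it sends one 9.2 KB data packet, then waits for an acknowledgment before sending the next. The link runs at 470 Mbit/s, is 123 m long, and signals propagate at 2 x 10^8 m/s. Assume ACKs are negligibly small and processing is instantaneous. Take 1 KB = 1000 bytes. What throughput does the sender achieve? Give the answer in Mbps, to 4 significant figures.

t_tx = L/R = 73600/470000000 = 0.000156596 s.
t_prop = 123/200000000 = 6.15e-07 s; RTT = 1.23e-06 s.
Cycle = t_tx + RTT = 0.000157826 s.
Throughput = L / cycle = 73600 / 0.000157826 = 466.3 Mbps.

466.3 Mbps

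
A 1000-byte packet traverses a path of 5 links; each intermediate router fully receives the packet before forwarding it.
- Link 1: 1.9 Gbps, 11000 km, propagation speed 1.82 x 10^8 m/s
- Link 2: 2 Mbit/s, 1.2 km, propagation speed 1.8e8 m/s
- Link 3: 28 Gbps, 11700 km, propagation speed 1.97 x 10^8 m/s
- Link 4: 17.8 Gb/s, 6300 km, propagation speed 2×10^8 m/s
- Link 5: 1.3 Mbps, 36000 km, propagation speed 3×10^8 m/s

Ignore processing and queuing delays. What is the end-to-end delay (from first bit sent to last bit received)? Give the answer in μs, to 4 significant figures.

L = 1000 × 8 = 8000 bits.
Transmission delays (L/R per hop): 4.21053, 4000, 0.285714, 0.449438, 6153.85 μs; sum = 10158.8 μs.
Propagation delays (d/s per hop): 60439.6, 6.66667, 59390.9, 31500, 120000 μs; sum = 271337 μs.
End-to-end = 281500 μs.

281500 μs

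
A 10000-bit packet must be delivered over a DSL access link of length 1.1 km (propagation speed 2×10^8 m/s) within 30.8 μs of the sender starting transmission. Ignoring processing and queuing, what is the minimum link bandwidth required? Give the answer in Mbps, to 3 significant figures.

Propagation delay = 1100 / 200000000 = 5.5 μs.
Transmission budget = 30.8 − 5.5 = 25.3 μs.
R ≥ L / t_tx = 10000 bits / 2.53e-05 s = 395 Mbps.

395 Mbps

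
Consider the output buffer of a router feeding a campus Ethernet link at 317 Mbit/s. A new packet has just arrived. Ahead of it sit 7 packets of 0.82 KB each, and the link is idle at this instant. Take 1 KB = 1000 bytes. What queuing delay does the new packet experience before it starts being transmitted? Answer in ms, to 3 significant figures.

0.145 ms

Each queued packet: L/R = 6560/317000000 = 0.020694 ms.
7 queued → 0.144858 ms.
Queuing delay = 0.145 ms.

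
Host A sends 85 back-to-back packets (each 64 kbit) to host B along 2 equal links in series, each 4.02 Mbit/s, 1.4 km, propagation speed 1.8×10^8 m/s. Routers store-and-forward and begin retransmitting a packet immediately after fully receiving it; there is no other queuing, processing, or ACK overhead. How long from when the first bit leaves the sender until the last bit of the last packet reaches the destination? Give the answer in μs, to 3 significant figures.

Per-hop transmission t_tx = L/R = 64000/4.02e+06 = 15920.4 μs.
Per-hop propagation t_prop = 1400/180000000 = 7.77778 μs.
Pipeline fill: first packet needs 2·t_tx to clear all hops; remaining 84 packets each add one t_tx.
Total = (2+85-1)·t_tx + 2·t_prop = 86·15920.4 + 2·7.77778 = 1370000 μs.

1370000 μs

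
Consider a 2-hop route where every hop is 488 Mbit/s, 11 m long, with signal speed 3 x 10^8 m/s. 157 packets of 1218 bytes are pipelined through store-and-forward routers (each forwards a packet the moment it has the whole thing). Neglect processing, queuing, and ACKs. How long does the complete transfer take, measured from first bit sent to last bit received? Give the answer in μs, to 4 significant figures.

Per-hop transmission t_tx = L/R = 9744/488000000 = 19.9672 μs.
Per-hop propagation t_prop = 11/300000000 = 0.0366667 μs.
Pipeline fill: first packet needs 2·t_tx to clear all hops; remaining 156 packets each add one t_tx.
Total = (2+157-1)·t_tx + 2·t_prop = 158·19.9672 + 2·0.0366667 = 3155 μs.

3155 μs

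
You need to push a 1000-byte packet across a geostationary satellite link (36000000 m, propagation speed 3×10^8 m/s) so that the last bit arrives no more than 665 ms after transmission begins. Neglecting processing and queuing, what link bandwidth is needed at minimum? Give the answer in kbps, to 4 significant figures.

L = 8000 bits.
Propagation delay = 36000000 / 300000000 = 120 ms.
Transmission budget = 665 − 120 = 545 ms.
R ≥ L / t_tx = 8000 bits / 0.545 s = 14.68 kbps.

14.68 kbps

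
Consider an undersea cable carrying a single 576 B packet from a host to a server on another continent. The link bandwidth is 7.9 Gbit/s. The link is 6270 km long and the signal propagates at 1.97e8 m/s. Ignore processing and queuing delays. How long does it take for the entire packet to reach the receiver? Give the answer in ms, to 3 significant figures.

31.8 ms

L = 576 × 8 = 4608 bits.
Transmission delay = L/R = 4608 / 7900000000 = 0.000583291 ms.
Propagation delay = d/s = 6270000 m / 197000000 m/s = 31.8274 ms.
Total = 31.8 ms.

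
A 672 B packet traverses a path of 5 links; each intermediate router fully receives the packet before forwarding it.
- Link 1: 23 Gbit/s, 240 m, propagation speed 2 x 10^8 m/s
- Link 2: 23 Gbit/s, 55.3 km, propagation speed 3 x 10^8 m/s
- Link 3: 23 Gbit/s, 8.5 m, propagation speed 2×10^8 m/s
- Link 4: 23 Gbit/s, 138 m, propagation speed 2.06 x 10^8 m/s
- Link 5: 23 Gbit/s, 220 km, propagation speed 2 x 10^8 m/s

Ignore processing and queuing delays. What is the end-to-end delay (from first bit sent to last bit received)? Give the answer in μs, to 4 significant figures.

L = 672 × 8 = 5376 bits.
Transmission delay per hop = L/R = 5376/23000000000 = 0.233739 μs; 5 hops → 1.1687 μs.
Propagation delays (d/s per hop): 1.2, 184.333, 0.0425, 0.669903, 1100 μs; sum = 1286.25 μs.
End-to-end = 1287 μs.

1287 μs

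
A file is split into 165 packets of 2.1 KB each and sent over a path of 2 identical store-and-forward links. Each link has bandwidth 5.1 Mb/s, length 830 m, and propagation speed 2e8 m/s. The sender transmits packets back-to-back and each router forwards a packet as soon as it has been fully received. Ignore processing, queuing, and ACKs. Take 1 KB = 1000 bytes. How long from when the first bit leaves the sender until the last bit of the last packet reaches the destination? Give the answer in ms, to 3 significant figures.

Per-hop transmission t_tx = L/R = 16800/5100000 = 3.29412 ms.
Per-hop propagation t_prop = 830/200000000 = 0.00415 ms.
Pipeline fill: first packet needs 2·t_tx to clear all hops; remaining 164 packets each add one t_tx.
Total = (2+165-1)·t_tx + 2·t_prop = 166·3.29412 + 2·0.00415 = 547 ms.

547 ms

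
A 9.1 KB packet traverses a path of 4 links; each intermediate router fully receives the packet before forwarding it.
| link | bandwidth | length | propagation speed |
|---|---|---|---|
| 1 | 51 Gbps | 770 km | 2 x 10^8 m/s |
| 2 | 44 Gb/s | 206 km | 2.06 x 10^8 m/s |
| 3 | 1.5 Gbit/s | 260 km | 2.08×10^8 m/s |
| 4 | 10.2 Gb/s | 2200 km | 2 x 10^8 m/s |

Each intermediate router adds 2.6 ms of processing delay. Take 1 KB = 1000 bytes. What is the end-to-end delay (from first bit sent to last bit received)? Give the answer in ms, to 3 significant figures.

L = 72800 bits.
Transmission delays (L/R per hop): 0.00142745, 0.00165455, 0.0485333, 0.00713725 ms; sum = 0.0587526 ms.
Propagation delays (d/s per hop): 3.85, 1, 1.25, 11 ms; sum = 17.1 ms.
Processing at 3 router(s): 3 × 2.6 ms = 7.8 ms.
End-to-end = 25.0 ms.

25.0 ms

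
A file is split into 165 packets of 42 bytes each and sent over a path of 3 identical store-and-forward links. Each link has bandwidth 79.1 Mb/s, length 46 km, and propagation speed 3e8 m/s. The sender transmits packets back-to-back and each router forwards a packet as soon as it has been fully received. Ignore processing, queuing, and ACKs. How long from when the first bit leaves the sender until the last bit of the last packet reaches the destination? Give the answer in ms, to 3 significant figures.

Per-hop transmission t_tx = L/R = 336/79100000 = 0.00424779 ms.
Per-hop propagation t_prop = 46000/300000000 = 0.153333 ms.
Pipeline fill: first packet needs 3·t_tx to clear all hops; remaining 164 packets each add one t_tx.
Total = (3+165-1)·t_tx + 3·t_prop = 167·0.00424779 + 3·0.153333 = 1.17 ms.

1.17 ms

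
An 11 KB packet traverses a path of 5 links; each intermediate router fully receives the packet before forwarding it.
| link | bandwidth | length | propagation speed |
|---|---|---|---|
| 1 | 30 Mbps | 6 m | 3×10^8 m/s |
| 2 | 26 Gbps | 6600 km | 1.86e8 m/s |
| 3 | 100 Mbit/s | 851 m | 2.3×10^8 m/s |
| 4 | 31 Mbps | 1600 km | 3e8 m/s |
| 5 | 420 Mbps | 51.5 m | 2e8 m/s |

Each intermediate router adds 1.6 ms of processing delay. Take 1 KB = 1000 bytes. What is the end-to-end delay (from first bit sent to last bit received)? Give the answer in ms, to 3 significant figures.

54.1 ms

L = 88000 bits.
Transmission delays (L/R per hop): 2.93333, 0.00338462, 0.88, 2.83871, 0.209524 ms; sum = 6.86495 ms.
Propagation delays (d/s per hop): 2e-05, 35.4839, 0.0037, 5.33333, 0.0002575 ms; sum = 40.8212 ms.
Processing at 4 router(s): 4 × 1.6 ms = 6.4 ms.
End-to-end = 54.1 ms.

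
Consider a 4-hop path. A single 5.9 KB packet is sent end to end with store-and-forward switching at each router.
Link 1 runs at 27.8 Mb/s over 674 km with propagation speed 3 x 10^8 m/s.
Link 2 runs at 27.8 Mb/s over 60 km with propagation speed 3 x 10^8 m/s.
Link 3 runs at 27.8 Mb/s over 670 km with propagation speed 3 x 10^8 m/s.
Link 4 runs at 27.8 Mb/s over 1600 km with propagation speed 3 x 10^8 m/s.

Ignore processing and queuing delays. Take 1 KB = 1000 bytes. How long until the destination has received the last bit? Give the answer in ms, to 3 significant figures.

16.8 ms

L = 47200 bits.
Transmission delay per hop = L/R = 47200/27800000 = 1.69784 ms; 4 hops → 6.79137 ms.
Propagation delays (d/s per hop): 2.24667, 0.2, 2.23333, 5.33333 ms; sum = 10.0133 ms.
End-to-end = 16.8 ms.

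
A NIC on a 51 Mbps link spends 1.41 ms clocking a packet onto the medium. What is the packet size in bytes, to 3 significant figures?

L = R × t_tx = 51000000 b/s × 0.00141 s = 71910 bits.
In bytes: 71910 / 8 = 8990 bytes.

8990 bytes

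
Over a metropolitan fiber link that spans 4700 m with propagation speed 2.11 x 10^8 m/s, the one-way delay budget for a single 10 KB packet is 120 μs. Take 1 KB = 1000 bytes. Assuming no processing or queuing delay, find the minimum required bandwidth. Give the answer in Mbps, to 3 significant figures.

L = 80000 bits.
Propagation delay = 4700 / 211000000 = 22.2749 μs.
Transmission budget = 120 − 22.2749 = 97.7251 μs.
R ≥ L / t_tx = 80000 bits / 9.77251e-05 s = 819 Mbps.

819 Mbps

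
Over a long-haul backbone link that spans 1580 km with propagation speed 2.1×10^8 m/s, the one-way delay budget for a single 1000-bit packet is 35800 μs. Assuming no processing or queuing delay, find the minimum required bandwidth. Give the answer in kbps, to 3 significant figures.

35.4 kbps

Propagation delay = 1580000 / 210000000 = 7523.81 μs.
Transmission budget = 35800 − 7523.81 = 28276.2 μs.
R ≥ L / t_tx = 1000 bits / 0.0282762 s = 35.4 kbps.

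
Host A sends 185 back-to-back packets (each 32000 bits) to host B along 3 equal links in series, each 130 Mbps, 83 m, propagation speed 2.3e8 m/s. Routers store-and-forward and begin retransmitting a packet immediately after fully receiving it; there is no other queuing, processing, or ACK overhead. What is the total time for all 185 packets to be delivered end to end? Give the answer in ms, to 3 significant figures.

Per-hop transmission t_tx = L/R = 32000/130000000 = 0.246154 ms.
Per-hop propagation t_prop = 83/2.3e+08 = 0.00036087 ms.
Pipeline fill: first packet needs 3·t_tx to clear all hops; remaining 184 packets each add one t_tx.
Total = (3+185-1)·t_tx + 3·t_prop = 187·0.246154 + 3·0.00036087 = 46.0 ms.

46.0 ms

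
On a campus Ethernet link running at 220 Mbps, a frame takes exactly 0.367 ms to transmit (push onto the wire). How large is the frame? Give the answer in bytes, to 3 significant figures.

L = R × t_tx = 220000000 b/s × 0.000367 s = 80740 bits.
In bytes: 80740 / 8 = 10100 bytes.

10100 bytes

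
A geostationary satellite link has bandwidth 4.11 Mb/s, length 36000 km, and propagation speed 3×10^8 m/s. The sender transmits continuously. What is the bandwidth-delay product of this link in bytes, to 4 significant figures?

Propagation delay = 36000000 / 300000000 = 0.12 s.
BDP = R × t_prop = 4.11e+06 × 0.12 = 493200 bits.
In bytes: 493200/8 = 61650 bytes.

61650 bytes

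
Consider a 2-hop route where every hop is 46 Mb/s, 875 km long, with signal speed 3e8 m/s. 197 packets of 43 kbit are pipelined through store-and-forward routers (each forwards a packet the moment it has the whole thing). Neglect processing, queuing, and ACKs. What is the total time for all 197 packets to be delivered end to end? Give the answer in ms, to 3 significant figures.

191 ms

Per-hop transmission t_tx = L/R = 43000/46000000 = 0.934783 ms.
Per-hop propagation t_prop = 875000/300000000 = 2.91667 ms.
Pipeline fill: first packet needs 2·t_tx to clear all hops; remaining 196 packets each add one t_tx.
Total = (2+197-1)·t_tx + 2·t_prop = 198·0.934783 + 2·2.91667 = 191 ms.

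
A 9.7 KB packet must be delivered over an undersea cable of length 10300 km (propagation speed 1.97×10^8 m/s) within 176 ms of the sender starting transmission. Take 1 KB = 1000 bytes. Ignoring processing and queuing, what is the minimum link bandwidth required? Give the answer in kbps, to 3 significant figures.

L = 77600 bits.
Propagation delay = 10300000 / 197000000 = 52.2843 ms.
Transmission budget = 176 − 52.2843 = 123.716 ms.
R ≥ L / t_tx = 77600 bits / 0.123716 s = 627 kbps.

627 kbps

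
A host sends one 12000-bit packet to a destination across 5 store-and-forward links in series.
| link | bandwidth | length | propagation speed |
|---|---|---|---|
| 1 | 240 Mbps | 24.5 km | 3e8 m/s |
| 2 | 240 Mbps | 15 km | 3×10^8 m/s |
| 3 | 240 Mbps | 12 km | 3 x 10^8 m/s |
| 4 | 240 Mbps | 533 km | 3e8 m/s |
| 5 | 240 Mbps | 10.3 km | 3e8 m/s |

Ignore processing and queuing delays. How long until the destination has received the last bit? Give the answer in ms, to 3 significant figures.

2.23 ms

Transmission delay per hop = L/R = 12000/240000000 = 0.05 ms; 5 hops → 0.25 ms.
Propagation delays (d/s per hop): 0.0816667, 0.05, 0.04, 1.77667, 0.0343333 ms; sum = 1.98267 ms.
End-to-end = 2.23 ms.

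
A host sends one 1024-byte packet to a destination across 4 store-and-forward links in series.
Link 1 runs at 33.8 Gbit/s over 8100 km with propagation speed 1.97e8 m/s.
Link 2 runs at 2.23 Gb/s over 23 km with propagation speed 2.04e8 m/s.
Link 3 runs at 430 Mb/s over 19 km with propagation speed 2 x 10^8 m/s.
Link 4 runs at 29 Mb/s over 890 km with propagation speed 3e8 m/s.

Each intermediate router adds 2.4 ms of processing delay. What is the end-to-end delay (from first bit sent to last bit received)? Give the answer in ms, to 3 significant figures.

51.8 ms

L = 1024 × 8 = 8192 bits.
Transmission delays (L/R per hop): 0.000242367, 0.00367354, 0.0190512, 0.282483 ms; sum = 0.30545 ms.
Propagation delays (d/s per hop): 41.1168, 0.112745, 0.095, 2.96667 ms; sum = 44.2912 ms.
Processing at 3 router(s): 3 × 2.4 ms = 7.2 ms.
End-to-end = 51.8 ms.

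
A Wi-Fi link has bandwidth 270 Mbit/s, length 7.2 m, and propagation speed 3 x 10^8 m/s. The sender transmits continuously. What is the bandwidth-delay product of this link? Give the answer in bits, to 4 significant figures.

6.480 bits

Propagation delay = 7.2 / 300000000 = 2.4e-08 s.
BDP = R × t_prop = 270000000 × 2.4e-08 = 6.48 bits.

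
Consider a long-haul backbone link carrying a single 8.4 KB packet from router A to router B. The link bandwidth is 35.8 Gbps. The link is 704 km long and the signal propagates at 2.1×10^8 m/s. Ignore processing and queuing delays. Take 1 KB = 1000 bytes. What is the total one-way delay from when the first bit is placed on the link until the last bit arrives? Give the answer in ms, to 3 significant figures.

L = 67200 bits.
Transmission delay = L/R = 67200 / 35800000000 = 0.00187709 ms.
Propagation delay = d/s = 704000 m / 210000000 m/s = 3.35238 ms.
Total = 3.35 ms.

3.35 ms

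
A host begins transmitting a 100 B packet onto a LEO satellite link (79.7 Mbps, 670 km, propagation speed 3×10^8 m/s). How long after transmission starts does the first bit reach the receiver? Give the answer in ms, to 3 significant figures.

First bit experiences only propagation delay: d/s = 670000/300000000 = 2.23 ms.

2.23 ms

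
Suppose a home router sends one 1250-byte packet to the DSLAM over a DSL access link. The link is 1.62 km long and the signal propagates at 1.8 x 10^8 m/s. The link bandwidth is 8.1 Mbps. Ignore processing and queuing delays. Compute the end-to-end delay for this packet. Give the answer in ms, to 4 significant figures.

L = 1250 × 8 = 10000 bits.
Transmission delay = L/R = 10000 / 8100000 = 1.23457 ms.
Propagation delay = d/s = 1620 m / 180000000 m/s = 0.009 ms.
Total = 1.244 ms.

1.244 ms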